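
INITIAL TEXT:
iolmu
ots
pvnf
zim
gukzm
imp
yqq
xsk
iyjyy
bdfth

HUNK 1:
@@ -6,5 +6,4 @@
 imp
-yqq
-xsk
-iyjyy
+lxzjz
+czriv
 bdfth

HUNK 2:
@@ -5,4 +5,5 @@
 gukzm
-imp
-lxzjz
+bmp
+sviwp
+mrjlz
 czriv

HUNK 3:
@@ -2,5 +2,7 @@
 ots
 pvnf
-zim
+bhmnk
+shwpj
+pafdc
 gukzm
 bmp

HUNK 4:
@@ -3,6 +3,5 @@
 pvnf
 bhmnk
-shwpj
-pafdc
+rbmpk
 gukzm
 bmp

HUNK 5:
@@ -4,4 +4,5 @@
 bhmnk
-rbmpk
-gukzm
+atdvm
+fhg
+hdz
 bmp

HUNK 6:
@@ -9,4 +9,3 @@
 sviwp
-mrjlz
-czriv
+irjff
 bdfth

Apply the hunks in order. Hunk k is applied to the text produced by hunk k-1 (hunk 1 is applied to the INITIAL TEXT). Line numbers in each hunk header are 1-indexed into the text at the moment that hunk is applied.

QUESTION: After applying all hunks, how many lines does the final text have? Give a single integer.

Hunk 1: at line 6 remove [yqq,xsk,iyjyy] add [lxzjz,czriv] -> 9 lines: iolmu ots pvnf zim gukzm imp lxzjz czriv bdfth
Hunk 2: at line 5 remove [imp,lxzjz] add [bmp,sviwp,mrjlz] -> 10 lines: iolmu ots pvnf zim gukzm bmp sviwp mrjlz czriv bdfth
Hunk 3: at line 2 remove [zim] add [bhmnk,shwpj,pafdc] -> 12 lines: iolmu ots pvnf bhmnk shwpj pafdc gukzm bmp sviwp mrjlz czriv bdfth
Hunk 4: at line 3 remove [shwpj,pafdc] add [rbmpk] -> 11 lines: iolmu ots pvnf bhmnk rbmpk gukzm bmp sviwp mrjlz czriv bdfth
Hunk 5: at line 4 remove [rbmpk,gukzm] add [atdvm,fhg,hdz] -> 12 lines: iolmu ots pvnf bhmnk atdvm fhg hdz bmp sviwp mrjlz czriv bdfth
Hunk 6: at line 9 remove [mrjlz,czriv] add [irjff] -> 11 lines: iolmu ots pvnf bhmnk atdvm fhg hdz bmp sviwp irjff bdfth
Final line count: 11

Answer: 11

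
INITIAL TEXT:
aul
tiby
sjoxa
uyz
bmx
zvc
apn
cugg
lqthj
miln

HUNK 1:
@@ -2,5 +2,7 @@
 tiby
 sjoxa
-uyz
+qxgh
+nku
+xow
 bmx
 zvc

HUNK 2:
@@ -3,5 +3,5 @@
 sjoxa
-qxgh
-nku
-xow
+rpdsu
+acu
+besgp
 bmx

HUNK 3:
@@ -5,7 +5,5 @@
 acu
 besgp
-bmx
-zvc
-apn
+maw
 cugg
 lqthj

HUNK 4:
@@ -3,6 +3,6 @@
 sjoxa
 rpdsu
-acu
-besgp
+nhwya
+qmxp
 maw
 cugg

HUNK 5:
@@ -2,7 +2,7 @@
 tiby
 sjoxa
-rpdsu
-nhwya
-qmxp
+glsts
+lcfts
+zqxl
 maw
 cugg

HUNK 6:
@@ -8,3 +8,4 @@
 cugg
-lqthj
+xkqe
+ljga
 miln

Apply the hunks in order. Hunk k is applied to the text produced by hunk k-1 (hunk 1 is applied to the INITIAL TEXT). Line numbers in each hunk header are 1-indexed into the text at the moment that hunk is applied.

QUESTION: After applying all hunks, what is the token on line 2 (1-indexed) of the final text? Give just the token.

Hunk 1: at line 2 remove [uyz] add [qxgh,nku,xow] -> 12 lines: aul tiby sjoxa qxgh nku xow bmx zvc apn cugg lqthj miln
Hunk 2: at line 3 remove [qxgh,nku,xow] add [rpdsu,acu,besgp] -> 12 lines: aul tiby sjoxa rpdsu acu besgp bmx zvc apn cugg lqthj miln
Hunk 3: at line 5 remove [bmx,zvc,apn] add [maw] -> 10 lines: aul tiby sjoxa rpdsu acu besgp maw cugg lqthj miln
Hunk 4: at line 3 remove [acu,besgp] add [nhwya,qmxp] -> 10 lines: aul tiby sjoxa rpdsu nhwya qmxp maw cugg lqthj miln
Hunk 5: at line 2 remove [rpdsu,nhwya,qmxp] add [glsts,lcfts,zqxl] -> 10 lines: aul tiby sjoxa glsts lcfts zqxl maw cugg lqthj miln
Hunk 6: at line 8 remove [lqthj] add [xkqe,ljga] -> 11 lines: aul tiby sjoxa glsts lcfts zqxl maw cugg xkqe ljga miln
Final line 2: tiby

Answer: tiby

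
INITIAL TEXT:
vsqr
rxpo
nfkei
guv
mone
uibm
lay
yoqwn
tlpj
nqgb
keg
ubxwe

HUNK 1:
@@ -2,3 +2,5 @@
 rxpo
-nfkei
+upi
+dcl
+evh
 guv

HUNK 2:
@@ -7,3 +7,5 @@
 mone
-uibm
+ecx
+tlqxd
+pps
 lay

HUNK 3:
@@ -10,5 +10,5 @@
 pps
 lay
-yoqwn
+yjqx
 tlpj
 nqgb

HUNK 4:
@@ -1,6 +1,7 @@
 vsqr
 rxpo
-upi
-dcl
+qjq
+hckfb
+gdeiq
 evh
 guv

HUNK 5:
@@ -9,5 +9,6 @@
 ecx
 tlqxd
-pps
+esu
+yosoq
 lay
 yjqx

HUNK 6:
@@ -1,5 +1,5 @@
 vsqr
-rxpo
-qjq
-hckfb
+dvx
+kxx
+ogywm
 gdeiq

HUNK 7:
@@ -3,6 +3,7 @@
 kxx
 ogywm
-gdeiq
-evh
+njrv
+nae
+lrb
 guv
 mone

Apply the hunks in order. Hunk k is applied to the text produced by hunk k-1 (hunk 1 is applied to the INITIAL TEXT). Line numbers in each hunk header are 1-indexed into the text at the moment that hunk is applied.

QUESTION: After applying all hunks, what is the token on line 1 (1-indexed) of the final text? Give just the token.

Answer: vsqr

Derivation:
Hunk 1: at line 2 remove [nfkei] add [upi,dcl,evh] -> 14 lines: vsqr rxpo upi dcl evh guv mone uibm lay yoqwn tlpj nqgb keg ubxwe
Hunk 2: at line 7 remove [uibm] add [ecx,tlqxd,pps] -> 16 lines: vsqr rxpo upi dcl evh guv mone ecx tlqxd pps lay yoqwn tlpj nqgb keg ubxwe
Hunk 3: at line 10 remove [yoqwn] add [yjqx] -> 16 lines: vsqr rxpo upi dcl evh guv mone ecx tlqxd pps lay yjqx tlpj nqgb keg ubxwe
Hunk 4: at line 1 remove [upi,dcl] add [qjq,hckfb,gdeiq] -> 17 lines: vsqr rxpo qjq hckfb gdeiq evh guv mone ecx tlqxd pps lay yjqx tlpj nqgb keg ubxwe
Hunk 5: at line 9 remove [pps] add [esu,yosoq] -> 18 lines: vsqr rxpo qjq hckfb gdeiq evh guv mone ecx tlqxd esu yosoq lay yjqx tlpj nqgb keg ubxwe
Hunk 6: at line 1 remove [rxpo,qjq,hckfb] add [dvx,kxx,ogywm] -> 18 lines: vsqr dvx kxx ogywm gdeiq evh guv mone ecx tlqxd esu yosoq lay yjqx tlpj nqgb keg ubxwe
Hunk 7: at line 3 remove [gdeiq,evh] add [njrv,nae,lrb] -> 19 lines: vsqr dvx kxx ogywm njrv nae lrb guv mone ecx tlqxd esu yosoq lay yjqx tlpj nqgb keg ubxwe
Final line 1: vsqr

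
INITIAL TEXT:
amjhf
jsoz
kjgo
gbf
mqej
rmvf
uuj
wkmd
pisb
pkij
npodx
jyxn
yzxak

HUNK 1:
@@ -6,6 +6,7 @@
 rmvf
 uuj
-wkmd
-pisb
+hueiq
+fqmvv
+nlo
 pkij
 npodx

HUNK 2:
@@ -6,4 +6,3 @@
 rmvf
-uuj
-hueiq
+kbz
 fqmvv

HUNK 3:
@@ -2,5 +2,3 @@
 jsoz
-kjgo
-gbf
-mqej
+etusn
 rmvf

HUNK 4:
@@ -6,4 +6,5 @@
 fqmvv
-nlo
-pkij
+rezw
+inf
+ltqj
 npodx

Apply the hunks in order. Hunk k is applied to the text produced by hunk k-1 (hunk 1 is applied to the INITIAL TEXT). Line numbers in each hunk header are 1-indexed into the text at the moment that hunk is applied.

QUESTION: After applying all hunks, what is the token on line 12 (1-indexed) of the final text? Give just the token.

Hunk 1: at line 6 remove [wkmd,pisb] add [hueiq,fqmvv,nlo] -> 14 lines: amjhf jsoz kjgo gbf mqej rmvf uuj hueiq fqmvv nlo pkij npodx jyxn yzxak
Hunk 2: at line 6 remove [uuj,hueiq] add [kbz] -> 13 lines: amjhf jsoz kjgo gbf mqej rmvf kbz fqmvv nlo pkij npodx jyxn yzxak
Hunk 3: at line 2 remove [kjgo,gbf,mqej] add [etusn] -> 11 lines: amjhf jsoz etusn rmvf kbz fqmvv nlo pkij npodx jyxn yzxak
Hunk 4: at line 6 remove [nlo,pkij] add [rezw,inf,ltqj] -> 12 lines: amjhf jsoz etusn rmvf kbz fqmvv rezw inf ltqj npodx jyxn yzxak
Final line 12: yzxak

Answer: yzxak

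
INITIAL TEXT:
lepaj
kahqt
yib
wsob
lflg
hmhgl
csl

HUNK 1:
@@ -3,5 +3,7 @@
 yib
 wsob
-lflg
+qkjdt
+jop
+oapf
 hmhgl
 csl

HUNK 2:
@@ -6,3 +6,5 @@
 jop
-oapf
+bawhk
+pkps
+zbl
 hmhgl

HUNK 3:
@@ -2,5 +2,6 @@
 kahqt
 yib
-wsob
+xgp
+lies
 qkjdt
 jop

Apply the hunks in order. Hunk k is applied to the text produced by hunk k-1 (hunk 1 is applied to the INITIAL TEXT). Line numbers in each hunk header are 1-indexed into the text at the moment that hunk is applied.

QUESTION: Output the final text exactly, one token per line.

Hunk 1: at line 3 remove [lflg] add [qkjdt,jop,oapf] -> 9 lines: lepaj kahqt yib wsob qkjdt jop oapf hmhgl csl
Hunk 2: at line 6 remove [oapf] add [bawhk,pkps,zbl] -> 11 lines: lepaj kahqt yib wsob qkjdt jop bawhk pkps zbl hmhgl csl
Hunk 3: at line 2 remove [wsob] add [xgp,lies] -> 12 lines: lepaj kahqt yib xgp lies qkjdt jop bawhk pkps zbl hmhgl csl

Answer: lepaj
kahqt
yib
xgp
lies
qkjdt
jop
bawhk
pkps
zbl
hmhgl
csl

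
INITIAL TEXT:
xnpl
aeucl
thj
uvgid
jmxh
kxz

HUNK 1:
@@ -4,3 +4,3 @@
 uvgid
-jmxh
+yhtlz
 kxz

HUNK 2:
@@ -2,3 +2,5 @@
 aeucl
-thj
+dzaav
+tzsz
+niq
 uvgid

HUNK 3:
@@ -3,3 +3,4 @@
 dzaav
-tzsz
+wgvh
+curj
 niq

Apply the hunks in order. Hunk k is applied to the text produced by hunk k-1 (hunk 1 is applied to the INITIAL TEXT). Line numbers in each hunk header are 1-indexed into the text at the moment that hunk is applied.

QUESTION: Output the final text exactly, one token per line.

Answer: xnpl
aeucl
dzaav
wgvh
curj
niq
uvgid
yhtlz
kxz

Derivation:
Hunk 1: at line 4 remove [jmxh] add [yhtlz] -> 6 lines: xnpl aeucl thj uvgid yhtlz kxz
Hunk 2: at line 2 remove [thj] add [dzaav,tzsz,niq] -> 8 lines: xnpl aeucl dzaav tzsz niq uvgid yhtlz kxz
Hunk 3: at line 3 remove [tzsz] add [wgvh,curj] -> 9 lines: xnpl aeucl dzaav wgvh curj niq uvgid yhtlz kxz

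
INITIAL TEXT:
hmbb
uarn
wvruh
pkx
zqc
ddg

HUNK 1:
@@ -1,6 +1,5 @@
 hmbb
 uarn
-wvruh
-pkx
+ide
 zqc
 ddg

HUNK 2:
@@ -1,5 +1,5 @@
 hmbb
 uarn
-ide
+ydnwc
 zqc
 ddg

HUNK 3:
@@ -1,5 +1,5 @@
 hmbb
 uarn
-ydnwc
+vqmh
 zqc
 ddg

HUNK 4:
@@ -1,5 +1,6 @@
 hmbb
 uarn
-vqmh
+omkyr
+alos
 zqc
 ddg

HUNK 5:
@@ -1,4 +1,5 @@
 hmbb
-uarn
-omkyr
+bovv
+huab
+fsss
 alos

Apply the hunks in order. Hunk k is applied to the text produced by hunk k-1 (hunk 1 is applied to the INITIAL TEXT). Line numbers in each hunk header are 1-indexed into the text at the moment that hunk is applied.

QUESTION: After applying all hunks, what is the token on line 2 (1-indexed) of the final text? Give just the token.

Answer: bovv

Derivation:
Hunk 1: at line 1 remove [wvruh,pkx] add [ide] -> 5 lines: hmbb uarn ide zqc ddg
Hunk 2: at line 1 remove [ide] add [ydnwc] -> 5 lines: hmbb uarn ydnwc zqc ddg
Hunk 3: at line 1 remove [ydnwc] add [vqmh] -> 5 lines: hmbb uarn vqmh zqc ddg
Hunk 4: at line 1 remove [vqmh] add [omkyr,alos] -> 6 lines: hmbb uarn omkyr alos zqc ddg
Hunk 5: at line 1 remove [uarn,omkyr] add [bovv,huab,fsss] -> 7 lines: hmbb bovv huab fsss alos zqc ddg
Final line 2: bovv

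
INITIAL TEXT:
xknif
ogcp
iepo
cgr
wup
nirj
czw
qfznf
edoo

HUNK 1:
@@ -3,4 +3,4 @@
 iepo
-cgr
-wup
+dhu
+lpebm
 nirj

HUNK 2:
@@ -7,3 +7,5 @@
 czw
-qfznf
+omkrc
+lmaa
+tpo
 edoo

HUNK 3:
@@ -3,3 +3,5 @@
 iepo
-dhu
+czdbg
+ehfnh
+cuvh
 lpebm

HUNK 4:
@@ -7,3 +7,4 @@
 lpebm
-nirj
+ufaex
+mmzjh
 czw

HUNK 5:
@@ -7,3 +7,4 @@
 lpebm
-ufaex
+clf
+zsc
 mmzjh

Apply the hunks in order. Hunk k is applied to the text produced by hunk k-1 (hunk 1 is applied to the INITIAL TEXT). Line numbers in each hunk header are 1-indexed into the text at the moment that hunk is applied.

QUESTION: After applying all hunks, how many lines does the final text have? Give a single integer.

Hunk 1: at line 3 remove [cgr,wup] add [dhu,lpebm] -> 9 lines: xknif ogcp iepo dhu lpebm nirj czw qfznf edoo
Hunk 2: at line 7 remove [qfznf] add [omkrc,lmaa,tpo] -> 11 lines: xknif ogcp iepo dhu lpebm nirj czw omkrc lmaa tpo edoo
Hunk 3: at line 3 remove [dhu] add [czdbg,ehfnh,cuvh] -> 13 lines: xknif ogcp iepo czdbg ehfnh cuvh lpebm nirj czw omkrc lmaa tpo edoo
Hunk 4: at line 7 remove [nirj] add [ufaex,mmzjh] -> 14 lines: xknif ogcp iepo czdbg ehfnh cuvh lpebm ufaex mmzjh czw omkrc lmaa tpo edoo
Hunk 5: at line 7 remove [ufaex] add [clf,zsc] -> 15 lines: xknif ogcp iepo czdbg ehfnh cuvh lpebm clf zsc mmzjh czw omkrc lmaa tpo edoo
Final line count: 15

Answer: 15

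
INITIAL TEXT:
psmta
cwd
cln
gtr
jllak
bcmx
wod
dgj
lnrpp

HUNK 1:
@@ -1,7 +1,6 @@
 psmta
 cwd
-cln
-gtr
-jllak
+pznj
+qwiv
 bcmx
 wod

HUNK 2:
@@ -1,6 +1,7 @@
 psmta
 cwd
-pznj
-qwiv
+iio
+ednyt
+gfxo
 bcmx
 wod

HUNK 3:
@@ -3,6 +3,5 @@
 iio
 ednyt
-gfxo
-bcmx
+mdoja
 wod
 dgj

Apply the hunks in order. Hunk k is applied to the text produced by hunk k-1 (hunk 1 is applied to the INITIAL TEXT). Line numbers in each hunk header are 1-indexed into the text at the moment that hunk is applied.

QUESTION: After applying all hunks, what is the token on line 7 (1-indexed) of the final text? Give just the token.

Hunk 1: at line 1 remove [cln,gtr,jllak] add [pznj,qwiv] -> 8 lines: psmta cwd pznj qwiv bcmx wod dgj lnrpp
Hunk 2: at line 1 remove [pznj,qwiv] add [iio,ednyt,gfxo] -> 9 lines: psmta cwd iio ednyt gfxo bcmx wod dgj lnrpp
Hunk 3: at line 3 remove [gfxo,bcmx] add [mdoja] -> 8 lines: psmta cwd iio ednyt mdoja wod dgj lnrpp
Final line 7: dgj

Answer: dgj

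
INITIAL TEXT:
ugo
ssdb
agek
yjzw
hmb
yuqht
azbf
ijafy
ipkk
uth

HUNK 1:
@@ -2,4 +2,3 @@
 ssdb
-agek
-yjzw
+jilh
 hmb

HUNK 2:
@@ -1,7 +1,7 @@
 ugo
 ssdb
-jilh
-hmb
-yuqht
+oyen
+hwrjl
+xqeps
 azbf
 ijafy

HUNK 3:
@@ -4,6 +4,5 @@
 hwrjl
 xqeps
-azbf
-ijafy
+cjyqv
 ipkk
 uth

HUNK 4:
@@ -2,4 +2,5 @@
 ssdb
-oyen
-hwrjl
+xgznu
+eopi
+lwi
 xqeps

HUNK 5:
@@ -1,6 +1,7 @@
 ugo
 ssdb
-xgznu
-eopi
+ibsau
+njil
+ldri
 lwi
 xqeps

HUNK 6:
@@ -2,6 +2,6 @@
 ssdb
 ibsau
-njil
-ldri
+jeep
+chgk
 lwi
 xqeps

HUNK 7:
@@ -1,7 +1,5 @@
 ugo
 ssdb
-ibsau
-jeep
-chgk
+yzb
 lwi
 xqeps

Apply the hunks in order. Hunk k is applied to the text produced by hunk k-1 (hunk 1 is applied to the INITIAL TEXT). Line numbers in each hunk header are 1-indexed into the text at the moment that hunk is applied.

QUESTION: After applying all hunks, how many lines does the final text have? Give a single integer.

Hunk 1: at line 2 remove [agek,yjzw] add [jilh] -> 9 lines: ugo ssdb jilh hmb yuqht azbf ijafy ipkk uth
Hunk 2: at line 1 remove [jilh,hmb,yuqht] add [oyen,hwrjl,xqeps] -> 9 lines: ugo ssdb oyen hwrjl xqeps azbf ijafy ipkk uth
Hunk 3: at line 4 remove [azbf,ijafy] add [cjyqv] -> 8 lines: ugo ssdb oyen hwrjl xqeps cjyqv ipkk uth
Hunk 4: at line 2 remove [oyen,hwrjl] add [xgznu,eopi,lwi] -> 9 lines: ugo ssdb xgznu eopi lwi xqeps cjyqv ipkk uth
Hunk 5: at line 1 remove [xgznu,eopi] add [ibsau,njil,ldri] -> 10 lines: ugo ssdb ibsau njil ldri lwi xqeps cjyqv ipkk uth
Hunk 6: at line 2 remove [njil,ldri] add [jeep,chgk] -> 10 lines: ugo ssdb ibsau jeep chgk lwi xqeps cjyqv ipkk uth
Hunk 7: at line 1 remove [ibsau,jeep,chgk] add [yzb] -> 8 lines: ugo ssdb yzb lwi xqeps cjyqv ipkk uth
Final line count: 8

Answer: 8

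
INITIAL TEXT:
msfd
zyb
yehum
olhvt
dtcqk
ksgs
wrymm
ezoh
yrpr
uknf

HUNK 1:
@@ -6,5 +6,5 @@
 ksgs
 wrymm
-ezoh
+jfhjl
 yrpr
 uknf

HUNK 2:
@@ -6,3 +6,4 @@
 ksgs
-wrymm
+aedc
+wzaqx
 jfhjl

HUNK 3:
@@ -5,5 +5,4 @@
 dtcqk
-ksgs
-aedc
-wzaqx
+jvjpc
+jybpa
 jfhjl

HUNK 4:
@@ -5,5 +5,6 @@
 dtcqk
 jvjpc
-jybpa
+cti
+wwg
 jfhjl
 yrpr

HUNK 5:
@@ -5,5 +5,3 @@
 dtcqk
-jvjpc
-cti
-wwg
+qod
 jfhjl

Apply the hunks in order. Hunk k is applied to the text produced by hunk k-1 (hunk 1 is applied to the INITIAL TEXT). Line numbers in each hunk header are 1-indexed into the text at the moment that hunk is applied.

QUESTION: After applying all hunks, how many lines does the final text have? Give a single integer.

Hunk 1: at line 6 remove [ezoh] add [jfhjl] -> 10 lines: msfd zyb yehum olhvt dtcqk ksgs wrymm jfhjl yrpr uknf
Hunk 2: at line 6 remove [wrymm] add [aedc,wzaqx] -> 11 lines: msfd zyb yehum olhvt dtcqk ksgs aedc wzaqx jfhjl yrpr uknf
Hunk 3: at line 5 remove [ksgs,aedc,wzaqx] add [jvjpc,jybpa] -> 10 lines: msfd zyb yehum olhvt dtcqk jvjpc jybpa jfhjl yrpr uknf
Hunk 4: at line 5 remove [jybpa] add [cti,wwg] -> 11 lines: msfd zyb yehum olhvt dtcqk jvjpc cti wwg jfhjl yrpr uknf
Hunk 5: at line 5 remove [jvjpc,cti,wwg] add [qod] -> 9 lines: msfd zyb yehum olhvt dtcqk qod jfhjl yrpr uknf
Final line count: 9

Answer: 9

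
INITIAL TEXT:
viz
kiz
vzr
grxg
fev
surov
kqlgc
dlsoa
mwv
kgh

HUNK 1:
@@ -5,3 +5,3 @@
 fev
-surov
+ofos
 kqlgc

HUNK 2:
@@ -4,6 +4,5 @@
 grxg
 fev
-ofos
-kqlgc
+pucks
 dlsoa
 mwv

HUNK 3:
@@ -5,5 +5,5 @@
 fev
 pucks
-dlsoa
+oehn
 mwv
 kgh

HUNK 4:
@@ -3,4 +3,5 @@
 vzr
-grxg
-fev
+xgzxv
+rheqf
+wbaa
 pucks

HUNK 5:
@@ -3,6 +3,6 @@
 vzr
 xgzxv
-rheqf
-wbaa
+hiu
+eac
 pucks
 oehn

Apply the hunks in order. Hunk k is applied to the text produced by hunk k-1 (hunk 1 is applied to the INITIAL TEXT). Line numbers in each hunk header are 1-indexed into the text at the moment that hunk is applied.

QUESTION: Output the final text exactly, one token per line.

Hunk 1: at line 5 remove [surov] add [ofos] -> 10 lines: viz kiz vzr grxg fev ofos kqlgc dlsoa mwv kgh
Hunk 2: at line 4 remove [ofos,kqlgc] add [pucks] -> 9 lines: viz kiz vzr grxg fev pucks dlsoa mwv kgh
Hunk 3: at line 5 remove [dlsoa] add [oehn] -> 9 lines: viz kiz vzr grxg fev pucks oehn mwv kgh
Hunk 4: at line 3 remove [grxg,fev] add [xgzxv,rheqf,wbaa] -> 10 lines: viz kiz vzr xgzxv rheqf wbaa pucks oehn mwv kgh
Hunk 5: at line 3 remove [rheqf,wbaa] add [hiu,eac] -> 10 lines: viz kiz vzr xgzxv hiu eac pucks oehn mwv kgh

Answer: viz
kiz
vzr
xgzxv
hiu
eac
pucks
oehn
mwv
kgh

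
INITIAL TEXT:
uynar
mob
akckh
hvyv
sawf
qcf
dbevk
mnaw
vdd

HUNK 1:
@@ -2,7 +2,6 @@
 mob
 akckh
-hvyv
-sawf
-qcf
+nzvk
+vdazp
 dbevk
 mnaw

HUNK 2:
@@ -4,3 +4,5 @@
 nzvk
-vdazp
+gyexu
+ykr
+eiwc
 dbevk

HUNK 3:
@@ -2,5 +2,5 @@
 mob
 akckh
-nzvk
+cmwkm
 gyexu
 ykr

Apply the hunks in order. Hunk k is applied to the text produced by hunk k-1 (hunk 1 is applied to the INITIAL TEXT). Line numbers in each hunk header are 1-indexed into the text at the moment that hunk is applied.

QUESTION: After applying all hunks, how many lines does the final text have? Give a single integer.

Answer: 10

Derivation:
Hunk 1: at line 2 remove [hvyv,sawf,qcf] add [nzvk,vdazp] -> 8 lines: uynar mob akckh nzvk vdazp dbevk mnaw vdd
Hunk 2: at line 4 remove [vdazp] add [gyexu,ykr,eiwc] -> 10 lines: uynar mob akckh nzvk gyexu ykr eiwc dbevk mnaw vdd
Hunk 3: at line 2 remove [nzvk] add [cmwkm] -> 10 lines: uynar mob akckh cmwkm gyexu ykr eiwc dbevk mnaw vdd
Final line count: 10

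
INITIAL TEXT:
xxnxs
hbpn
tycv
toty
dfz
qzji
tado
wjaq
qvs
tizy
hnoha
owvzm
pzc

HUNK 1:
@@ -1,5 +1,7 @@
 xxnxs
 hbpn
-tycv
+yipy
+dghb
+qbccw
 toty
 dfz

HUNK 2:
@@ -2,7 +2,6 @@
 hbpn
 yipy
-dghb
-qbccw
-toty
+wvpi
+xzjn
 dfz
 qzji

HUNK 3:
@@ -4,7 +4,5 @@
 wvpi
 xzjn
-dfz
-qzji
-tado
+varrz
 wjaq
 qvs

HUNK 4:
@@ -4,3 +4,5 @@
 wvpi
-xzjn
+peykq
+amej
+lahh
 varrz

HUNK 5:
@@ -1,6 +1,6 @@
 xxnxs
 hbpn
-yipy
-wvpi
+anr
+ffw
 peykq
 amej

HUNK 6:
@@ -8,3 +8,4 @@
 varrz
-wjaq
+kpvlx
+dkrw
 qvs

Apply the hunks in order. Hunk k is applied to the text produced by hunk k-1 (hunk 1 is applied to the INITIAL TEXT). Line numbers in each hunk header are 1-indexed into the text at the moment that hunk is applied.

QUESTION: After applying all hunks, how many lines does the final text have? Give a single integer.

Hunk 1: at line 1 remove [tycv] add [yipy,dghb,qbccw] -> 15 lines: xxnxs hbpn yipy dghb qbccw toty dfz qzji tado wjaq qvs tizy hnoha owvzm pzc
Hunk 2: at line 2 remove [dghb,qbccw,toty] add [wvpi,xzjn] -> 14 lines: xxnxs hbpn yipy wvpi xzjn dfz qzji tado wjaq qvs tizy hnoha owvzm pzc
Hunk 3: at line 4 remove [dfz,qzji,tado] add [varrz] -> 12 lines: xxnxs hbpn yipy wvpi xzjn varrz wjaq qvs tizy hnoha owvzm pzc
Hunk 4: at line 4 remove [xzjn] add [peykq,amej,lahh] -> 14 lines: xxnxs hbpn yipy wvpi peykq amej lahh varrz wjaq qvs tizy hnoha owvzm pzc
Hunk 5: at line 1 remove [yipy,wvpi] add [anr,ffw] -> 14 lines: xxnxs hbpn anr ffw peykq amej lahh varrz wjaq qvs tizy hnoha owvzm pzc
Hunk 6: at line 8 remove [wjaq] add [kpvlx,dkrw] -> 15 lines: xxnxs hbpn anr ffw peykq amej lahh varrz kpvlx dkrw qvs tizy hnoha owvzm pzc
Final line count: 15

Answer: 15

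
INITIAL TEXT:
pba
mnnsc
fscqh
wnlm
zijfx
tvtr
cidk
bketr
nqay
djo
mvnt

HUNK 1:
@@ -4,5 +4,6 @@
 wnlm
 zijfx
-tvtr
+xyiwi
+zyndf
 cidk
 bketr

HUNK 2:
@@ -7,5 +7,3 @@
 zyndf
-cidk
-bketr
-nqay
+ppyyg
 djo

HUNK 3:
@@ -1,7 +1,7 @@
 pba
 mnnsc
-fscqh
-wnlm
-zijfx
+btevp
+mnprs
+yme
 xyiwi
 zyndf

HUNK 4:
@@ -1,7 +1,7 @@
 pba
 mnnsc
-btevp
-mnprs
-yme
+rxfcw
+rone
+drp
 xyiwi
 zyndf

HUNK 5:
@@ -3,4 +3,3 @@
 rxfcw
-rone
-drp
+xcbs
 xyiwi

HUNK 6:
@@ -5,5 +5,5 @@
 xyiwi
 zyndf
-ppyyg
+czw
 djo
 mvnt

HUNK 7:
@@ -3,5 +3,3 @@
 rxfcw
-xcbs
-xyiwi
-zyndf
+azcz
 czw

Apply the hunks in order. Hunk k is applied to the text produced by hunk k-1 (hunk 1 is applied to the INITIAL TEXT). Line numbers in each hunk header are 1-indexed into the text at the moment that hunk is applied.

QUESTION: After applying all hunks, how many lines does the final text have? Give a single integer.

Answer: 7

Derivation:
Hunk 1: at line 4 remove [tvtr] add [xyiwi,zyndf] -> 12 lines: pba mnnsc fscqh wnlm zijfx xyiwi zyndf cidk bketr nqay djo mvnt
Hunk 2: at line 7 remove [cidk,bketr,nqay] add [ppyyg] -> 10 lines: pba mnnsc fscqh wnlm zijfx xyiwi zyndf ppyyg djo mvnt
Hunk 3: at line 1 remove [fscqh,wnlm,zijfx] add [btevp,mnprs,yme] -> 10 lines: pba mnnsc btevp mnprs yme xyiwi zyndf ppyyg djo mvnt
Hunk 4: at line 1 remove [btevp,mnprs,yme] add [rxfcw,rone,drp] -> 10 lines: pba mnnsc rxfcw rone drp xyiwi zyndf ppyyg djo mvnt
Hunk 5: at line 3 remove [rone,drp] add [xcbs] -> 9 lines: pba mnnsc rxfcw xcbs xyiwi zyndf ppyyg djo mvnt
Hunk 6: at line 5 remove [ppyyg] add [czw] -> 9 lines: pba mnnsc rxfcw xcbs xyiwi zyndf czw djo mvnt
Hunk 7: at line 3 remove [xcbs,xyiwi,zyndf] add [azcz] -> 7 lines: pba mnnsc rxfcw azcz czw djo mvnt
Final line count: 7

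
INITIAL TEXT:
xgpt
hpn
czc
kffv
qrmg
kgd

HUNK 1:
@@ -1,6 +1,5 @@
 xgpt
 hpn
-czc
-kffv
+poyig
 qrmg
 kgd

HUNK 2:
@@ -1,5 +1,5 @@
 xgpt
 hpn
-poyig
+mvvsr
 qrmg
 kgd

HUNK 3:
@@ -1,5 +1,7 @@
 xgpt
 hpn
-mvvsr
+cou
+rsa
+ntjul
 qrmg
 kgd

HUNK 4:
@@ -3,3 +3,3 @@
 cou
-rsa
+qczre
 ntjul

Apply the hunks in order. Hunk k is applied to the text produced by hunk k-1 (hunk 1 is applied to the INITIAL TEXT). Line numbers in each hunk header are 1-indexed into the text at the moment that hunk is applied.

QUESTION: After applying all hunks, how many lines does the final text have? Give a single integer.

Hunk 1: at line 1 remove [czc,kffv] add [poyig] -> 5 lines: xgpt hpn poyig qrmg kgd
Hunk 2: at line 1 remove [poyig] add [mvvsr] -> 5 lines: xgpt hpn mvvsr qrmg kgd
Hunk 3: at line 1 remove [mvvsr] add [cou,rsa,ntjul] -> 7 lines: xgpt hpn cou rsa ntjul qrmg kgd
Hunk 4: at line 3 remove [rsa] add [qczre] -> 7 lines: xgpt hpn cou qczre ntjul qrmg kgd
Final line count: 7

Answer: 7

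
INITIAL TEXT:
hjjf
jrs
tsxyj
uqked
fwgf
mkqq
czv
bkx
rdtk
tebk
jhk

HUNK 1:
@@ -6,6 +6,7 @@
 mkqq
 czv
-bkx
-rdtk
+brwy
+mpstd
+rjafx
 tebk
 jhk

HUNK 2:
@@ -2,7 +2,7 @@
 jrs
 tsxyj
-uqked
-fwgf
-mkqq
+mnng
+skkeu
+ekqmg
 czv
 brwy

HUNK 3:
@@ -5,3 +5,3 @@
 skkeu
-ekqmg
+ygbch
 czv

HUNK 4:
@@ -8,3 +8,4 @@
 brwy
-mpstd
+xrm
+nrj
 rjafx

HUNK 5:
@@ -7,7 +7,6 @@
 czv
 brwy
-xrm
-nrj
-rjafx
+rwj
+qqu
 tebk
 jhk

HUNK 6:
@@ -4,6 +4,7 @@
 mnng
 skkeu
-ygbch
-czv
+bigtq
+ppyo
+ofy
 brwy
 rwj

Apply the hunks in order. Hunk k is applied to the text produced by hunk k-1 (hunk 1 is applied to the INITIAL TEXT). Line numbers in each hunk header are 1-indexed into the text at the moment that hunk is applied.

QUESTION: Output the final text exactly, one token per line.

Hunk 1: at line 6 remove [bkx,rdtk] add [brwy,mpstd,rjafx] -> 12 lines: hjjf jrs tsxyj uqked fwgf mkqq czv brwy mpstd rjafx tebk jhk
Hunk 2: at line 2 remove [uqked,fwgf,mkqq] add [mnng,skkeu,ekqmg] -> 12 lines: hjjf jrs tsxyj mnng skkeu ekqmg czv brwy mpstd rjafx tebk jhk
Hunk 3: at line 5 remove [ekqmg] add [ygbch] -> 12 lines: hjjf jrs tsxyj mnng skkeu ygbch czv brwy mpstd rjafx tebk jhk
Hunk 4: at line 8 remove [mpstd] add [xrm,nrj] -> 13 lines: hjjf jrs tsxyj mnng skkeu ygbch czv brwy xrm nrj rjafx tebk jhk
Hunk 5: at line 7 remove [xrm,nrj,rjafx] add [rwj,qqu] -> 12 lines: hjjf jrs tsxyj mnng skkeu ygbch czv brwy rwj qqu tebk jhk
Hunk 6: at line 4 remove [ygbch,czv] add [bigtq,ppyo,ofy] -> 13 lines: hjjf jrs tsxyj mnng skkeu bigtq ppyo ofy brwy rwj qqu tebk jhk

Answer: hjjf
jrs
tsxyj
mnng
skkeu
bigtq
ppyo
ofy
brwy
rwj
qqu
tebk
jhk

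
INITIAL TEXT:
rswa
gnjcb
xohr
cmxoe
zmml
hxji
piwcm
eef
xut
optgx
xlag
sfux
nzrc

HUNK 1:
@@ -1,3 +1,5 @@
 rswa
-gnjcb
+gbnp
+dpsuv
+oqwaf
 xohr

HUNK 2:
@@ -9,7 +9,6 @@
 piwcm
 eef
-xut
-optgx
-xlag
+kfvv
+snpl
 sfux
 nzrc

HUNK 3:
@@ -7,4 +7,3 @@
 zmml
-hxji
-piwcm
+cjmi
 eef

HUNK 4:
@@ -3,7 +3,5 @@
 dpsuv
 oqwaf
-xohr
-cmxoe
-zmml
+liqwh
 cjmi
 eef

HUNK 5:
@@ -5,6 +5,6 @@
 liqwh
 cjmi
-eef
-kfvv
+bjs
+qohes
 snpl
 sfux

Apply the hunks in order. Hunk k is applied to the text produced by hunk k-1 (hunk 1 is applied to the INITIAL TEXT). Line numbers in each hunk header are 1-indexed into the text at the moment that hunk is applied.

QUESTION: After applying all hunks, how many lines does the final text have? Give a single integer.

Hunk 1: at line 1 remove [gnjcb] add [gbnp,dpsuv,oqwaf] -> 15 lines: rswa gbnp dpsuv oqwaf xohr cmxoe zmml hxji piwcm eef xut optgx xlag sfux nzrc
Hunk 2: at line 9 remove [xut,optgx,xlag] add [kfvv,snpl] -> 14 lines: rswa gbnp dpsuv oqwaf xohr cmxoe zmml hxji piwcm eef kfvv snpl sfux nzrc
Hunk 3: at line 7 remove [hxji,piwcm] add [cjmi] -> 13 lines: rswa gbnp dpsuv oqwaf xohr cmxoe zmml cjmi eef kfvv snpl sfux nzrc
Hunk 4: at line 3 remove [xohr,cmxoe,zmml] add [liqwh] -> 11 lines: rswa gbnp dpsuv oqwaf liqwh cjmi eef kfvv snpl sfux nzrc
Hunk 5: at line 5 remove [eef,kfvv] add [bjs,qohes] -> 11 lines: rswa gbnp dpsuv oqwaf liqwh cjmi bjs qohes snpl sfux nzrc
Final line count: 11

Answer: 11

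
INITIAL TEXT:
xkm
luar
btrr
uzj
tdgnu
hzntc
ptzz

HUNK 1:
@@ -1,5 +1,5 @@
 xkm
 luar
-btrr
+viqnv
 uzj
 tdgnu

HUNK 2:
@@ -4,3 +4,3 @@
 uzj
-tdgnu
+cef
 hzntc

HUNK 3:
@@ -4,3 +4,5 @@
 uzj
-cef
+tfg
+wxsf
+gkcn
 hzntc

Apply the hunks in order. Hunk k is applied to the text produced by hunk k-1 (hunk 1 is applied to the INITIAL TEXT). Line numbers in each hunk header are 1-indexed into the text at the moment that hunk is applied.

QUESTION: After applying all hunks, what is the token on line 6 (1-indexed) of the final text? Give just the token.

Answer: wxsf

Derivation:
Hunk 1: at line 1 remove [btrr] add [viqnv] -> 7 lines: xkm luar viqnv uzj tdgnu hzntc ptzz
Hunk 2: at line 4 remove [tdgnu] add [cef] -> 7 lines: xkm luar viqnv uzj cef hzntc ptzz
Hunk 3: at line 4 remove [cef] add [tfg,wxsf,gkcn] -> 9 lines: xkm luar viqnv uzj tfg wxsf gkcn hzntc ptzz
Final line 6: wxsf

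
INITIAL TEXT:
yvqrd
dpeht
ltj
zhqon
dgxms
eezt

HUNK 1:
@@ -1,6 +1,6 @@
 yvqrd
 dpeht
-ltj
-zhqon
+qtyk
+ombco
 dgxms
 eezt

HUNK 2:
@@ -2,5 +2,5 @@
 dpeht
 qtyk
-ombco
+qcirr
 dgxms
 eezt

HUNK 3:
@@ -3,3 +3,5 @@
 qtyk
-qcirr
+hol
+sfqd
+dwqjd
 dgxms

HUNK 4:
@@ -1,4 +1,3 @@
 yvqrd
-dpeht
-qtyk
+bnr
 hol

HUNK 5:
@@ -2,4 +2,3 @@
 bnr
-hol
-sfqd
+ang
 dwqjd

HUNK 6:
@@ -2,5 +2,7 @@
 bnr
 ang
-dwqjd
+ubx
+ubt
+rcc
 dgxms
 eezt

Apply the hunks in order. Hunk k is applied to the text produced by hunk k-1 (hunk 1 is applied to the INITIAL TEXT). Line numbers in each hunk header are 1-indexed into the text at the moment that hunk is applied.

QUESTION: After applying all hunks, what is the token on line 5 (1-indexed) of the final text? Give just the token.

Answer: ubt

Derivation:
Hunk 1: at line 1 remove [ltj,zhqon] add [qtyk,ombco] -> 6 lines: yvqrd dpeht qtyk ombco dgxms eezt
Hunk 2: at line 2 remove [ombco] add [qcirr] -> 6 lines: yvqrd dpeht qtyk qcirr dgxms eezt
Hunk 3: at line 3 remove [qcirr] add [hol,sfqd,dwqjd] -> 8 lines: yvqrd dpeht qtyk hol sfqd dwqjd dgxms eezt
Hunk 4: at line 1 remove [dpeht,qtyk] add [bnr] -> 7 lines: yvqrd bnr hol sfqd dwqjd dgxms eezt
Hunk 5: at line 2 remove [hol,sfqd] add [ang] -> 6 lines: yvqrd bnr ang dwqjd dgxms eezt
Hunk 6: at line 2 remove [dwqjd] add [ubx,ubt,rcc] -> 8 lines: yvqrd bnr ang ubx ubt rcc dgxms eezt
Final line 5: ubt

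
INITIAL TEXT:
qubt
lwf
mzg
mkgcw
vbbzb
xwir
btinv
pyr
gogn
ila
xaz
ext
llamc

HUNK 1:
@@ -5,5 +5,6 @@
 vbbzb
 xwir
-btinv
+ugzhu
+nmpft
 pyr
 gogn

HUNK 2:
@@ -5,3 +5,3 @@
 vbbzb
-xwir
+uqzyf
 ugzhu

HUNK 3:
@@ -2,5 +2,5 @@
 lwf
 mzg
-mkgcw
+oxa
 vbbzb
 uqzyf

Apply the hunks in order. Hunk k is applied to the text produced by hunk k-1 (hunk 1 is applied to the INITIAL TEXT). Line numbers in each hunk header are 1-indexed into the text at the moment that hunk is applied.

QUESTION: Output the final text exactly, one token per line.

Hunk 1: at line 5 remove [btinv] add [ugzhu,nmpft] -> 14 lines: qubt lwf mzg mkgcw vbbzb xwir ugzhu nmpft pyr gogn ila xaz ext llamc
Hunk 2: at line 5 remove [xwir] add [uqzyf] -> 14 lines: qubt lwf mzg mkgcw vbbzb uqzyf ugzhu nmpft pyr gogn ila xaz ext llamc
Hunk 3: at line 2 remove [mkgcw] add [oxa] -> 14 lines: qubt lwf mzg oxa vbbzb uqzyf ugzhu nmpft pyr gogn ila xaz ext llamc

Answer: qubt
lwf
mzg
oxa
vbbzb
uqzyf
ugzhu
nmpft
pyr
gogn
ila
xaz
ext
llamc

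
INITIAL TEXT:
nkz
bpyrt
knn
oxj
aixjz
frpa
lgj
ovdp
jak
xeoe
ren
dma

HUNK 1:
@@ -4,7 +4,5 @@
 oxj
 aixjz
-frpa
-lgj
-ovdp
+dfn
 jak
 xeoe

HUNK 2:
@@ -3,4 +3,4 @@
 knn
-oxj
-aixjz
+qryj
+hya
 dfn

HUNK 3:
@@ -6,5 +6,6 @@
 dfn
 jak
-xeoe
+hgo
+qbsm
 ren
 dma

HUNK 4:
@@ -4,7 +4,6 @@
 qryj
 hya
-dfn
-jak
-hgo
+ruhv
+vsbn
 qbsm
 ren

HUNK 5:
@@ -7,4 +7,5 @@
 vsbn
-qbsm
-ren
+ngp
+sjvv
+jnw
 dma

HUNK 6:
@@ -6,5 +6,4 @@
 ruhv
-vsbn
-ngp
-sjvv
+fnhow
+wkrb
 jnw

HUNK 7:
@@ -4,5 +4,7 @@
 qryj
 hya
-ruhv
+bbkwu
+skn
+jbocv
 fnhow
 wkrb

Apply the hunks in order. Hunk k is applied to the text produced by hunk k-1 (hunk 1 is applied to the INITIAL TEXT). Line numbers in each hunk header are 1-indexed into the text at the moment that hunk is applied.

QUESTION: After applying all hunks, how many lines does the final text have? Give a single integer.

Hunk 1: at line 4 remove [frpa,lgj,ovdp] add [dfn] -> 10 lines: nkz bpyrt knn oxj aixjz dfn jak xeoe ren dma
Hunk 2: at line 3 remove [oxj,aixjz] add [qryj,hya] -> 10 lines: nkz bpyrt knn qryj hya dfn jak xeoe ren dma
Hunk 3: at line 6 remove [xeoe] add [hgo,qbsm] -> 11 lines: nkz bpyrt knn qryj hya dfn jak hgo qbsm ren dma
Hunk 4: at line 4 remove [dfn,jak,hgo] add [ruhv,vsbn] -> 10 lines: nkz bpyrt knn qryj hya ruhv vsbn qbsm ren dma
Hunk 5: at line 7 remove [qbsm,ren] add [ngp,sjvv,jnw] -> 11 lines: nkz bpyrt knn qryj hya ruhv vsbn ngp sjvv jnw dma
Hunk 6: at line 6 remove [vsbn,ngp,sjvv] add [fnhow,wkrb] -> 10 lines: nkz bpyrt knn qryj hya ruhv fnhow wkrb jnw dma
Hunk 7: at line 4 remove [ruhv] add [bbkwu,skn,jbocv] -> 12 lines: nkz bpyrt knn qryj hya bbkwu skn jbocv fnhow wkrb jnw dma
Final line count: 12

Answer: 12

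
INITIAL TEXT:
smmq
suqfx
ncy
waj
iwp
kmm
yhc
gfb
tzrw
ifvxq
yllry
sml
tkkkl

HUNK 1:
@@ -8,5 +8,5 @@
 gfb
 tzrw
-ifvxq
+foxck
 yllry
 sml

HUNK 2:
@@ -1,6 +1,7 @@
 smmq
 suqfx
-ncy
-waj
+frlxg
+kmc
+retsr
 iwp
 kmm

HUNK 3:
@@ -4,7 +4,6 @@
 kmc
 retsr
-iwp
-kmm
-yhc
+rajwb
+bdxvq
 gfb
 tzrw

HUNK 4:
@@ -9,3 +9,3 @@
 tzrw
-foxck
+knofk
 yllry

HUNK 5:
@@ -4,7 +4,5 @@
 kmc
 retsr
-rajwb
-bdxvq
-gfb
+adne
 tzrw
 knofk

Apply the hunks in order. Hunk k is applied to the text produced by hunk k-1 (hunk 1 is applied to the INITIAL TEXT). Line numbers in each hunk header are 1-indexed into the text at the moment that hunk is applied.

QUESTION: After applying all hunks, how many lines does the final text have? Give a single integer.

Hunk 1: at line 8 remove [ifvxq] add [foxck] -> 13 lines: smmq suqfx ncy waj iwp kmm yhc gfb tzrw foxck yllry sml tkkkl
Hunk 2: at line 1 remove [ncy,waj] add [frlxg,kmc,retsr] -> 14 lines: smmq suqfx frlxg kmc retsr iwp kmm yhc gfb tzrw foxck yllry sml tkkkl
Hunk 3: at line 4 remove [iwp,kmm,yhc] add [rajwb,bdxvq] -> 13 lines: smmq suqfx frlxg kmc retsr rajwb bdxvq gfb tzrw foxck yllry sml tkkkl
Hunk 4: at line 9 remove [foxck] add [knofk] -> 13 lines: smmq suqfx frlxg kmc retsr rajwb bdxvq gfb tzrw knofk yllry sml tkkkl
Hunk 5: at line 4 remove [rajwb,bdxvq,gfb] add [adne] -> 11 lines: smmq suqfx frlxg kmc retsr adne tzrw knofk yllry sml tkkkl
Final line count: 11

Answer: 11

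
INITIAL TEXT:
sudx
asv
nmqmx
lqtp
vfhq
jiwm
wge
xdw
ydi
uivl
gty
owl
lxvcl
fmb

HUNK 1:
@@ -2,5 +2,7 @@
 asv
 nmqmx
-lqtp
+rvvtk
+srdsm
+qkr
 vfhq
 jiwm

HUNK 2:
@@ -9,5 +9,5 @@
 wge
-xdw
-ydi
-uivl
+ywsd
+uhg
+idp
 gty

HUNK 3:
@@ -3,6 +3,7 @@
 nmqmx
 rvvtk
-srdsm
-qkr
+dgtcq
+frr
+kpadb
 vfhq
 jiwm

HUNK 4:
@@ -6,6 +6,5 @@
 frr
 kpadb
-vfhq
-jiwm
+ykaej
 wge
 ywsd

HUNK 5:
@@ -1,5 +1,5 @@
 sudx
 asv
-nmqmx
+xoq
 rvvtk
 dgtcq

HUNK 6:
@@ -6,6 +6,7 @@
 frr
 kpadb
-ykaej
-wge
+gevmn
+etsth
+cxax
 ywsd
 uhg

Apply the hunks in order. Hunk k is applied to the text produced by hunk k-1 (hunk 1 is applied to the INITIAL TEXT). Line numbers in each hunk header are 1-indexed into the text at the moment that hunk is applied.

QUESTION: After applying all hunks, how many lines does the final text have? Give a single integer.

Answer: 17

Derivation:
Hunk 1: at line 2 remove [lqtp] add [rvvtk,srdsm,qkr] -> 16 lines: sudx asv nmqmx rvvtk srdsm qkr vfhq jiwm wge xdw ydi uivl gty owl lxvcl fmb
Hunk 2: at line 9 remove [xdw,ydi,uivl] add [ywsd,uhg,idp] -> 16 lines: sudx asv nmqmx rvvtk srdsm qkr vfhq jiwm wge ywsd uhg idp gty owl lxvcl fmb
Hunk 3: at line 3 remove [srdsm,qkr] add [dgtcq,frr,kpadb] -> 17 lines: sudx asv nmqmx rvvtk dgtcq frr kpadb vfhq jiwm wge ywsd uhg idp gty owl lxvcl fmb
Hunk 4: at line 6 remove [vfhq,jiwm] add [ykaej] -> 16 lines: sudx asv nmqmx rvvtk dgtcq frr kpadb ykaej wge ywsd uhg idp gty owl lxvcl fmb
Hunk 5: at line 1 remove [nmqmx] add [xoq] -> 16 lines: sudx asv xoq rvvtk dgtcq frr kpadb ykaej wge ywsd uhg idp gty owl lxvcl fmb
Hunk 6: at line 6 remove [ykaej,wge] add [gevmn,etsth,cxax] -> 17 lines: sudx asv xoq rvvtk dgtcq frr kpadb gevmn etsth cxax ywsd uhg idp gty owl lxvcl fmb
Final line count: 17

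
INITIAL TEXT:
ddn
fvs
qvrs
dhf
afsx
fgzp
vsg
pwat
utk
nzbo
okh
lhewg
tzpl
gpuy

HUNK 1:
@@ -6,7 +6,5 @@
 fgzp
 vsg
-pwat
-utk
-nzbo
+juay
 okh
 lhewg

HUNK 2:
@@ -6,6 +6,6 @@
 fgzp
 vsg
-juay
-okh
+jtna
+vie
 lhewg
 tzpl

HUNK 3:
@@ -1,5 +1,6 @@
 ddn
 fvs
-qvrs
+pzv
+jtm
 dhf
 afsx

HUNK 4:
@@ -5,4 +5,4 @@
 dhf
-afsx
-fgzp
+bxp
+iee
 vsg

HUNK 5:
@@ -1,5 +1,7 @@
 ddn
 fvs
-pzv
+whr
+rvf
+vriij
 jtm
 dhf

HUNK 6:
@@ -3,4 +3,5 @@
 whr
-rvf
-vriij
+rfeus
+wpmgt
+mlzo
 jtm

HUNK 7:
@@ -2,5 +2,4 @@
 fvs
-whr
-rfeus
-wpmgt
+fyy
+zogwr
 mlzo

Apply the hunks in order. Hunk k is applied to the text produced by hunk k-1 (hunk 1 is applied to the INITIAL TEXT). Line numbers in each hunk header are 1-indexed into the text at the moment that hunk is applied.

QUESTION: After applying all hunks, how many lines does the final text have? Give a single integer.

Hunk 1: at line 6 remove [pwat,utk,nzbo] add [juay] -> 12 lines: ddn fvs qvrs dhf afsx fgzp vsg juay okh lhewg tzpl gpuy
Hunk 2: at line 6 remove [juay,okh] add [jtna,vie] -> 12 lines: ddn fvs qvrs dhf afsx fgzp vsg jtna vie lhewg tzpl gpuy
Hunk 3: at line 1 remove [qvrs] add [pzv,jtm] -> 13 lines: ddn fvs pzv jtm dhf afsx fgzp vsg jtna vie lhewg tzpl gpuy
Hunk 4: at line 5 remove [afsx,fgzp] add [bxp,iee] -> 13 lines: ddn fvs pzv jtm dhf bxp iee vsg jtna vie lhewg tzpl gpuy
Hunk 5: at line 1 remove [pzv] add [whr,rvf,vriij] -> 15 lines: ddn fvs whr rvf vriij jtm dhf bxp iee vsg jtna vie lhewg tzpl gpuy
Hunk 6: at line 3 remove [rvf,vriij] add [rfeus,wpmgt,mlzo] -> 16 lines: ddn fvs whr rfeus wpmgt mlzo jtm dhf bxp iee vsg jtna vie lhewg tzpl gpuy
Hunk 7: at line 2 remove [whr,rfeus,wpmgt] add [fyy,zogwr] -> 15 lines: ddn fvs fyy zogwr mlzo jtm dhf bxp iee vsg jtna vie lhewg tzpl gpuy
Final line count: 15

Answer: 15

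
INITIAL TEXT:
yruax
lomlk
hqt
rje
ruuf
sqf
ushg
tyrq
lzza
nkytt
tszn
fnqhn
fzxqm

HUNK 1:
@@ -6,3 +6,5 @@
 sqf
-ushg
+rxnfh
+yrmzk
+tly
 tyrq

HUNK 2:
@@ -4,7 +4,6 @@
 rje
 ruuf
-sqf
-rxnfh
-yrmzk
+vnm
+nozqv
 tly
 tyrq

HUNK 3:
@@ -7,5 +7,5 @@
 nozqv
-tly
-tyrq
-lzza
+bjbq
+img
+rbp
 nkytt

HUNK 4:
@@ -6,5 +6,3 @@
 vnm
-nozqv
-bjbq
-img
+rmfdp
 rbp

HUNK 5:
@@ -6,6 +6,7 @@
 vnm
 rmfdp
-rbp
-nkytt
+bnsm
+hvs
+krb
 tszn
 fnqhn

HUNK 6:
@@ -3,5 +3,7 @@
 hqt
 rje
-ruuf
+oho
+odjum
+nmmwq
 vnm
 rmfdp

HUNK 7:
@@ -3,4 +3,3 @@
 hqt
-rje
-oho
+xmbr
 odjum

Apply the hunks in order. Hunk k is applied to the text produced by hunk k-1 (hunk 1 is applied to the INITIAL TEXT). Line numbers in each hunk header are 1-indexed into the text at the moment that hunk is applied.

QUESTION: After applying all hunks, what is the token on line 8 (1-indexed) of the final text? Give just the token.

Answer: rmfdp

Derivation:
Hunk 1: at line 6 remove [ushg] add [rxnfh,yrmzk,tly] -> 15 lines: yruax lomlk hqt rje ruuf sqf rxnfh yrmzk tly tyrq lzza nkytt tszn fnqhn fzxqm
Hunk 2: at line 4 remove [sqf,rxnfh,yrmzk] add [vnm,nozqv] -> 14 lines: yruax lomlk hqt rje ruuf vnm nozqv tly tyrq lzza nkytt tszn fnqhn fzxqm
Hunk 3: at line 7 remove [tly,tyrq,lzza] add [bjbq,img,rbp] -> 14 lines: yruax lomlk hqt rje ruuf vnm nozqv bjbq img rbp nkytt tszn fnqhn fzxqm
Hunk 4: at line 6 remove [nozqv,bjbq,img] add [rmfdp] -> 12 lines: yruax lomlk hqt rje ruuf vnm rmfdp rbp nkytt tszn fnqhn fzxqm
Hunk 5: at line 6 remove [rbp,nkytt] add [bnsm,hvs,krb] -> 13 lines: yruax lomlk hqt rje ruuf vnm rmfdp bnsm hvs krb tszn fnqhn fzxqm
Hunk 6: at line 3 remove [ruuf] add [oho,odjum,nmmwq] -> 15 lines: yruax lomlk hqt rje oho odjum nmmwq vnm rmfdp bnsm hvs krb tszn fnqhn fzxqm
Hunk 7: at line 3 remove [rje,oho] add [xmbr] -> 14 lines: yruax lomlk hqt xmbr odjum nmmwq vnm rmfdp bnsm hvs krb tszn fnqhn fzxqm
Final line 8: rmfdp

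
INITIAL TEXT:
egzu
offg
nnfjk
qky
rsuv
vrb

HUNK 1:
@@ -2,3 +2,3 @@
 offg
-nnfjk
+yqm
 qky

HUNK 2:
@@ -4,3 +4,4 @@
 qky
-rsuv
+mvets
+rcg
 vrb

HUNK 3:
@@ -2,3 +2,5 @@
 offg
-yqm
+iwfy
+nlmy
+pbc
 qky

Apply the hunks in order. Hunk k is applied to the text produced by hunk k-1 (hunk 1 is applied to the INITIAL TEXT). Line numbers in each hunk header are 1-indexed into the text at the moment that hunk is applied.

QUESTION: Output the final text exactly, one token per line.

Answer: egzu
offg
iwfy
nlmy
pbc
qky
mvets
rcg
vrb

Derivation:
Hunk 1: at line 2 remove [nnfjk] add [yqm] -> 6 lines: egzu offg yqm qky rsuv vrb
Hunk 2: at line 4 remove [rsuv] add [mvets,rcg] -> 7 lines: egzu offg yqm qky mvets rcg vrb
Hunk 3: at line 2 remove [yqm] add [iwfy,nlmy,pbc] -> 9 lines: egzu offg iwfy nlmy pbc qky mvets rcg vrb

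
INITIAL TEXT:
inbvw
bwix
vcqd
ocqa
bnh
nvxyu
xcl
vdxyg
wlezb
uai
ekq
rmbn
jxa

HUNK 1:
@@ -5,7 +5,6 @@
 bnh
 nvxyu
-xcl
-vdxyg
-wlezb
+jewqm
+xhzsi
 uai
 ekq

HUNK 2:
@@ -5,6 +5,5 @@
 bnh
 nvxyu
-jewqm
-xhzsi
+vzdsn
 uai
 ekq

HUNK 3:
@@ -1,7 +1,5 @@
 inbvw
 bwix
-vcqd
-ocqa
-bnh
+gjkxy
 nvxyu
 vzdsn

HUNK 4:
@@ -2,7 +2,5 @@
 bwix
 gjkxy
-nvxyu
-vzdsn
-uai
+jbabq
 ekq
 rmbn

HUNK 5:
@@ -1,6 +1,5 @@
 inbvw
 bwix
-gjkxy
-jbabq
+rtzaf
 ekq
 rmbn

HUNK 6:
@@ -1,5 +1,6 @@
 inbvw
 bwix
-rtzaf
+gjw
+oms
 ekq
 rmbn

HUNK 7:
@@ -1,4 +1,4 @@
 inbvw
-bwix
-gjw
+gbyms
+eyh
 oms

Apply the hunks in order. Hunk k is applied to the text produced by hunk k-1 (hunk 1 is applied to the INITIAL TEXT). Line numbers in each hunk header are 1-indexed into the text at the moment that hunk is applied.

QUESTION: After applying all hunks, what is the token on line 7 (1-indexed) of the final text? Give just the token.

Hunk 1: at line 5 remove [xcl,vdxyg,wlezb] add [jewqm,xhzsi] -> 12 lines: inbvw bwix vcqd ocqa bnh nvxyu jewqm xhzsi uai ekq rmbn jxa
Hunk 2: at line 5 remove [jewqm,xhzsi] add [vzdsn] -> 11 lines: inbvw bwix vcqd ocqa bnh nvxyu vzdsn uai ekq rmbn jxa
Hunk 3: at line 1 remove [vcqd,ocqa,bnh] add [gjkxy] -> 9 lines: inbvw bwix gjkxy nvxyu vzdsn uai ekq rmbn jxa
Hunk 4: at line 2 remove [nvxyu,vzdsn,uai] add [jbabq] -> 7 lines: inbvw bwix gjkxy jbabq ekq rmbn jxa
Hunk 5: at line 1 remove [gjkxy,jbabq] add [rtzaf] -> 6 lines: inbvw bwix rtzaf ekq rmbn jxa
Hunk 6: at line 1 remove [rtzaf] add [gjw,oms] -> 7 lines: inbvw bwix gjw oms ekq rmbn jxa
Hunk 7: at line 1 remove [bwix,gjw] add [gbyms,eyh] -> 7 lines: inbvw gbyms eyh oms ekq rmbn jxa
Final line 7: jxa

Answer: jxa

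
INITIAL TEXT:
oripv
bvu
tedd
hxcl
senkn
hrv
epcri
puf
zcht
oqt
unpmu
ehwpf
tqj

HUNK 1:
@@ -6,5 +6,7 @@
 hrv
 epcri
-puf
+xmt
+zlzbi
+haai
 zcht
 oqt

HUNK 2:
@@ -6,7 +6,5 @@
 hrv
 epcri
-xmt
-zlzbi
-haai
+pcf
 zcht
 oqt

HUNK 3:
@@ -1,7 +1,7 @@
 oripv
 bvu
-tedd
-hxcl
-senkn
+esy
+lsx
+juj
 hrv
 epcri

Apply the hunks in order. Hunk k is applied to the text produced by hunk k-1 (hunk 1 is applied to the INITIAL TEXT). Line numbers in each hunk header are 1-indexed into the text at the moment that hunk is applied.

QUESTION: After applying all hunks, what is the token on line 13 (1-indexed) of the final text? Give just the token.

Answer: tqj

Derivation:
Hunk 1: at line 6 remove [puf] add [xmt,zlzbi,haai] -> 15 lines: oripv bvu tedd hxcl senkn hrv epcri xmt zlzbi haai zcht oqt unpmu ehwpf tqj
Hunk 2: at line 6 remove [xmt,zlzbi,haai] add [pcf] -> 13 lines: oripv bvu tedd hxcl senkn hrv epcri pcf zcht oqt unpmu ehwpf tqj
Hunk 3: at line 1 remove [tedd,hxcl,senkn] add [esy,lsx,juj] -> 13 lines: oripv bvu esy lsx juj hrv epcri pcf zcht oqt unpmu ehwpf tqj
Final line 13: tqj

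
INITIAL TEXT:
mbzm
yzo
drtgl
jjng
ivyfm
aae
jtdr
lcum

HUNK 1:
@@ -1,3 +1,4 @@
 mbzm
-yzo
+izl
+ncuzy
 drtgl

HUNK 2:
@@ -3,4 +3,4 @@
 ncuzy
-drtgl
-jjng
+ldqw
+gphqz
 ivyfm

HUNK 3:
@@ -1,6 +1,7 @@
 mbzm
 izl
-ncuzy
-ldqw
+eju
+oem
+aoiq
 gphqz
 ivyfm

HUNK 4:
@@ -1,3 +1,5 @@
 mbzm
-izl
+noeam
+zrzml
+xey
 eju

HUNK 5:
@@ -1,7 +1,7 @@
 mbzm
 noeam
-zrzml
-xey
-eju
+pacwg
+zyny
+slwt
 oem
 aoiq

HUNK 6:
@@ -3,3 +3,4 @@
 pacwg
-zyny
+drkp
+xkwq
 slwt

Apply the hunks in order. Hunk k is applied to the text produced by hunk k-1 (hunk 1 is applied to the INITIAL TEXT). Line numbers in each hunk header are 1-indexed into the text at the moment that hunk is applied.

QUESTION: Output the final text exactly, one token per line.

Hunk 1: at line 1 remove [yzo] add [izl,ncuzy] -> 9 lines: mbzm izl ncuzy drtgl jjng ivyfm aae jtdr lcum
Hunk 2: at line 3 remove [drtgl,jjng] add [ldqw,gphqz] -> 9 lines: mbzm izl ncuzy ldqw gphqz ivyfm aae jtdr lcum
Hunk 3: at line 1 remove [ncuzy,ldqw] add [eju,oem,aoiq] -> 10 lines: mbzm izl eju oem aoiq gphqz ivyfm aae jtdr lcum
Hunk 4: at line 1 remove [izl] add [noeam,zrzml,xey] -> 12 lines: mbzm noeam zrzml xey eju oem aoiq gphqz ivyfm aae jtdr lcum
Hunk 5: at line 1 remove [zrzml,xey,eju] add [pacwg,zyny,slwt] -> 12 lines: mbzm noeam pacwg zyny slwt oem aoiq gphqz ivyfm aae jtdr lcum
Hunk 6: at line 3 remove [zyny] add [drkp,xkwq] -> 13 lines: mbzm noeam pacwg drkp xkwq slwt oem aoiq gphqz ivyfm aae jtdr lcum

Answer: mbzm
noeam
pacwg
drkp
xkwq
slwt
oem
aoiq
gphqz
ivyfm
aae
jtdr
lcum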